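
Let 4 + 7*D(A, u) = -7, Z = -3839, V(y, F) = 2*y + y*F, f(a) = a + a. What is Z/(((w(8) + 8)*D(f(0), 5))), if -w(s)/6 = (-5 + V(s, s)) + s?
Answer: -349/70 ≈ -4.9857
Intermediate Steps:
f(a) = 2*a
V(y, F) = 2*y + F*y
D(A, u) = -11/7 (D(A, u) = -4/7 + (⅐)*(-7) = -4/7 - 1 = -11/7)
w(s) = 30 - 6*s - 6*s*(2 + s) (w(s) = -6*((-5 + s*(2 + s)) + s) = -6*(-5 + s + s*(2 + s)) = 30 - 6*s - 6*s*(2 + s))
Z/(((w(8) + 8)*D(f(0), 5))) = -3839*(-7/(11*((30 - 6*8 - 6*8*(2 + 8)) + 8))) = -3839*(-7/(11*((30 - 48 - 6*8*10) + 8))) = -3839*(-7/(11*((30 - 48 - 480) + 8))) = -3839*(-7/(11*(-498 + 8))) = -3839/((-490*(-11/7))) = -3839/770 = -3839*1/770 = -349/70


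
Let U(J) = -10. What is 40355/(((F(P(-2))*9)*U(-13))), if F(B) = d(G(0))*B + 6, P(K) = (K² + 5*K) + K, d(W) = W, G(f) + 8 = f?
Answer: -1153/180 ≈ -6.4056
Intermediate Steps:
G(f) = -8 + f
P(K) = K² + 6*K
F(B) = 6 - 8*B (F(B) = (-8 + 0)*B + 6 = -8*B + 6 = 6 - 8*B)
40355/(((F(P(-2))*9)*U(-13))) = 40355/((((6 - (-16)*(6 - 2))*9)*(-10))) = 40355/((((6 - (-16)*4)*9)*(-10))) = 40355/((((6 - 8*(-8))*9)*(-10))) = 40355/((((6 + 64)*9)*(-10))) = 40355/(((70*9)*(-10))) = 40355/((630*(-10))) = 40355/(-6300) = 40355*(-1/6300) = -1153/180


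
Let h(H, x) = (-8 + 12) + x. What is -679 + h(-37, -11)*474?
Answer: -3997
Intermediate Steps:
h(H, x) = 4 + x
-679 + h(-37, -11)*474 = -679 + (4 - 11)*474 = -679 - 7*474 = -679 - 3318 = -3997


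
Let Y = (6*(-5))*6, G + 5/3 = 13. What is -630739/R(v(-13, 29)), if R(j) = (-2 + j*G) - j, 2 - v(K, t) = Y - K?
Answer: -1892217/5233 ≈ -361.59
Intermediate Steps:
G = 34/3 (G = -5/3 + 13 = 34/3 ≈ 11.333)
Y = -180 (Y = -30*6 = -180)
v(K, t) = 182 + K (v(K, t) = 2 - (-180 - K) = 2 + (180 + K) = 182 + K)
R(j) = -2 + 31*j/3 (R(j) = (-2 + j*(34/3)) - j = (-2 + 34*j/3) - j = -2 + 31*j/3)
-630739/R(v(-13, 29)) = -630739/(-2 + 31*(182 - 13)/3) = -630739/(-2 + (31/3)*169) = -630739/(-2 + 5239/3) = -630739/5233/3 = -630739*3/5233 = -1892217/5233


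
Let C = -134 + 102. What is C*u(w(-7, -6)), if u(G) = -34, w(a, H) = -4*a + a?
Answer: 1088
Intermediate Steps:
w(a, H) = -3*a
C = -32
C*u(w(-7, -6)) = -32*(-34) = 1088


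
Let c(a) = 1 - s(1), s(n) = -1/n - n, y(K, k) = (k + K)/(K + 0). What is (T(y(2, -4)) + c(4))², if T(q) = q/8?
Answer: 529/64 ≈ 8.2656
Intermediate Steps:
y(K, k) = (K + k)/K
T(q) = q/8 (T(q) = q*(⅛) = q/8)
s(n) = -n - 1/n
c(a) = 3 (c(a) = 1 - (-1*1 - 1/1) = 1 - (-1 - 1*1) = 1 - (-1 - 1) = 1 - 1*(-2) = 1 + 2 = 3)
(T(y(2, -4)) + c(4))² = (((2 - 4)/2)/8 + 3)² = (((½)*(-2))/8 + 3)² = ((⅛)*(-1) + 3)² = (-⅛ + 3)² = (23/8)² = 529/64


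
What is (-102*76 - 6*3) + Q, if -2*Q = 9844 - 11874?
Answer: -6755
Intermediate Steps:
Q = 1015 (Q = -(9844 - 11874)/2 = -1/2*(-2030) = 1015)
(-102*76 - 6*3) + Q = (-102*76 - 6*3) + 1015 = (-7752 - 18) + 1015 = -7770 + 1015 = -6755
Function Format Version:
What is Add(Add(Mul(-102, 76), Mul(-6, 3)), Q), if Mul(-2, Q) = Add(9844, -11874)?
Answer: -6755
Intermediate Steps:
Q = 1015 (Q = Mul(Rational(-1, 2), Add(9844, -11874)) = Mul(Rational(-1, 2), -2030) = 1015)
Add(Add(Mul(-102, 76), Mul(-6, 3)), Q) = Add(Add(Mul(-102, 76), Mul(-6, 3)), 1015) = Add(Add(-7752, -18), 1015) = Add(-7770, 1015) = -6755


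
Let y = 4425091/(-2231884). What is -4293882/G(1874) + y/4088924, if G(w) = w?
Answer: -19592992271303146123/8551065797488592 ≈ -2291.3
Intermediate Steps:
y = -4425091/2231884 (y = 4425091*(-1/2231884) = -4425091/2231884 ≈ -1.9827)
-4293882/G(1874) + y/4088924 = -4293882/1874 - 4425091/2231884/4088924 = -4293882*1/1874 - 4425091/2231884*1/4088924 = -2146941/937 - 4425091/9126004052816 = -19592992271303146123/8551065797488592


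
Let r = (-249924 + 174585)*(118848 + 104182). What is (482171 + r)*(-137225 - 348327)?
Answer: 8158426785514448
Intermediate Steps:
r = -16802857170 (r = -75339*223030 = -16802857170)
(482171 + r)*(-137225 - 348327) = (482171 - 16802857170)*(-137225 - 348327) = -16802374999*(-485552) = 8158426785514448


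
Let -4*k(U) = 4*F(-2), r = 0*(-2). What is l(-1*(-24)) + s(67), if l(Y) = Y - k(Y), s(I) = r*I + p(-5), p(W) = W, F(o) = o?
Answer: 17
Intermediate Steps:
r = 0
s(I) = -5 (s(I) = 0*I - 5 = 0 - 5 = -5)
k(U) = 2 (k(U) = -(-2) = -1/4*(-8) = 2)
l(Y) = -2 + Y (l(Y) = Y - 1*2 = Y - 2 = -2 + Y)
l(-1*(-24)) + s(67) = (-2 - 1*(-24)) - 5 = (-2 + 24) - 5 = 22 - 5 = 17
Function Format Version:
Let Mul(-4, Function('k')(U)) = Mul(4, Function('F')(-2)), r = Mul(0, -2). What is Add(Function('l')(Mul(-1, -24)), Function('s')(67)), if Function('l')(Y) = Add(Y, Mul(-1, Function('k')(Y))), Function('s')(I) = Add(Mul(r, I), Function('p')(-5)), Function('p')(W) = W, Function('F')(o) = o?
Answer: 17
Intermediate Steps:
r = 0
Function('s')(I) = -5 (Function('s')(I) = Add(Mul(0, I), -5) = Add(0, -5) = -5)
Function('k')(U) = 2 (Function('k')(U) = Mul(Rational(-1, 4), Mul(4, -2)) = Mul(Rational(-1, 4), -8) = 2)
Function('l')(Y) = Add(-2, Y) (Function('l')(Y) = Add(Y, Mul(-1, 2)) = Add(Y, -2) = Add(-2, Y))
Add(Function('l')(Mul(-1, -24)), Function('s')(67)) = Add(Add(-2, Mul(-1, -24)), -5) = Add(Add(-2, 24), -5) = Add(22, -5) = 17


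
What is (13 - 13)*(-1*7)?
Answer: 0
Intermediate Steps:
(13 - 13)*(-1*7) = 0*(-7) = 0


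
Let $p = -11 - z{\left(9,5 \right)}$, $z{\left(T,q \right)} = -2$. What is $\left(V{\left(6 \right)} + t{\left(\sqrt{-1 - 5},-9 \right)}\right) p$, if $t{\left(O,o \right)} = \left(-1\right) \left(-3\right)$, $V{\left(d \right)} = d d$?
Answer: $-351$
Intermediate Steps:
$V{\left(d \right)} = d^{2}$
$t{\left(O,o \right)} = 3$
$p = -9$ ($p = -11 - -2 = -11 + 2 = -9$)
$\left(V{\left(6 \right)} + t{\left(\sqrt{-1 - 5},-9 \right)}\right) p = \left(6^{2} + 3\right) \left(-9\right) = \left(36 + 3\right) \left(-9\right) = 39 \left(-9\right) = -351$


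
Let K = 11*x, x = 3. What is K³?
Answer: 35937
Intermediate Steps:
K = 33 (K = 11*3 = 33)
K³ = 33³ = 35937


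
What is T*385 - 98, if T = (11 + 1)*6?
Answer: 27622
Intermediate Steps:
T = 72 (T = 12*6 = 72)
T*385 - 98 = 72*385 - 98 = 27720 - 98 = 27622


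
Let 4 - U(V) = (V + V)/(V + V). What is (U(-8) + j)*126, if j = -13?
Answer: -1260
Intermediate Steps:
U(V) = 3 (U(V) = 4 - (V + V)/(V + V) = 4 - 2*V/(2*V) = 4 - 2*V*1/(2*V) = 4 - 1*1 = 4 - 1 = 3)
(U(-8) + j)*126 = (3 - 13)*126 = -10*126 = -1260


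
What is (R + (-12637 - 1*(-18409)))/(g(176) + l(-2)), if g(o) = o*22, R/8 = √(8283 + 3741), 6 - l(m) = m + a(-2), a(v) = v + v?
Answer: 1443/971 + 12*√334/971 ≈ 1.7120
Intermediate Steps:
a(v) = 2*v
l(m) = 10 - m (l(m) = 6 - (m + 2*(-2)) = 6 - (m - 4) = 6 - (-4 + m) = 6 + (4 - m) = 10 - m)
R = 48*√334 (R = 8*√(8283 + 3741) = 8*√12024 = 8*(6*√334) = 48*√334 ≈ 877.23)
g(o) = 22*o
(R + (-12637 - 1*(-18409)))/(g(176) + l(-2)) = (48*√334 + (-12637 - 1*(-18409)))/(22*176 + (10 - 1*(-2))) = (48*√334 + (-12637 + 18409))/(3872 + (10 + 2)) = (48*√334 + 5772)/(3872 + 12) = (5772 + 48*√334)/3884 = (5772 + 48*√334)*(1/3884) = 1443/971 + 12*√334/971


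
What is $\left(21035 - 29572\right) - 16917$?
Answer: $-25454$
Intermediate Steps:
$\left(21035 - 29572\right) - 16917 = -8537 - 16917 = -25454$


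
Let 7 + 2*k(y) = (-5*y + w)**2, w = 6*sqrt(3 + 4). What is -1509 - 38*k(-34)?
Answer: -555264 - 38760*sqrt(7) ≈ -6.5781e+5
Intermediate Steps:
w = 6*sqrt(7) ≈ 15.875
k(y) = -7/2 + (-5*y + 6*sqrt(7))**2/2
-1509 - 38*k(-34) = -1509 - 38*(-7/2 + (-6*sqrt(7) + 5*(-34))**2/2) = -1509 - 38*(-7/2 + (-6*sqrt(7) - 170)**2/2) = -1509 - 38*(-7/2 + (-170 - 6*sqrt(7))**2/2) = -1509 + (133 - 19*(-170 - 6*sqrt(7))**2) = -1376 - 19*(-170 - 6*sqrt(7))**2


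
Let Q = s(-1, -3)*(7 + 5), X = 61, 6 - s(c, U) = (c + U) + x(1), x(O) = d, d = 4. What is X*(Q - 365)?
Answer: -17873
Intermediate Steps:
x(O) = 4
s(c, U) = 2 - U - c (s(c, U) = 6 - ((c + U) + 4) = 6 - ((U + c) + 4) = 6 - (4 + U + c) = 6 + (-4 - U - c) = 2 - U - c)
Q = 72 (Q = (2 - 1*(-3) - 1*(-1))*(7 + 5) = (2 + 3 + 1)*12 = 6*12 = 72)
X*(Q - 365) = 61*(72 - 365) = 61*(-293) = -17873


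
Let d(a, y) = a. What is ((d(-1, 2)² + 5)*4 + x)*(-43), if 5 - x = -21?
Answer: -2150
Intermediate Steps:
x = 26 (x = 5 - 1*(-21) = 5 + 21 = 26)
((d(-1, 2)² + 5)*4 + x)*(-43) = (((-1)² + 5)*4 + 26)*(-43) = ((1 + 5)*4 + 26)*(-43) = (6*4 + 26)*(-43) = (24 + 26)*(-43) = 50*(-43) = -2150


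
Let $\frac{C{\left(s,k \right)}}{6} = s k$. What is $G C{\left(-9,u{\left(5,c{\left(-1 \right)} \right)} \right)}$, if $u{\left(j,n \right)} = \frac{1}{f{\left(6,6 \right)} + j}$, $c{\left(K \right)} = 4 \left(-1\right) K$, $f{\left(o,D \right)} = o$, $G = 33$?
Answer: $-162$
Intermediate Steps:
$c{\left(K \right)} = - 4 K$
$u{\left(j,n \right)} = \frac{1}{6 + j}$
$C{\left(s,k \right)} = 6 k s$ ($C{\left(s,k \right)} = 6 s k = 6 k s$)
$G C{\left(-9,u{\left(5,c{\left(-1 \right)} \right)} \right)} = 33 \cdot 6 \frac{1}{6 + 5} \left(-9\right) = 33 \cdot 6 \cdot \frac{1}{11} \left(-9\right) = 33 \left(- \frac{54}{11}\right) = -162$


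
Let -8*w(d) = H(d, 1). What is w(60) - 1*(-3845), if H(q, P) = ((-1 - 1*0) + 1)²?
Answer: 3845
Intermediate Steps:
H(q, P) = 0 (H(q, P) = ((-1 + 0) + 1)² = (-1 + 1)² = 0² = 0)
w(d) = 0 (w(d) = -⅛*0 = 0)
w(60) - 1*(-3845) = 0 - 1*(-3845) = 0 + 3845 = 3845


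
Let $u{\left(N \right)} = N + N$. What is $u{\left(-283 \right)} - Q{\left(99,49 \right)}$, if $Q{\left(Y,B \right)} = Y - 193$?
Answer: $-472$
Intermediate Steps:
$Q{\left(Y,B \right)} = -193 + Y$ ($Q{\left(Y,B \right)} = Y - 193 = -193 + Y$)
$u{\left(N \right)} = 2 N$
$u{\left(-283 \right)} - Q{\left(99,49 \right)} = 2 \left(-283\right) - \left(-193 + 99\right) = -566 - -94 = -566 + 94 = -472$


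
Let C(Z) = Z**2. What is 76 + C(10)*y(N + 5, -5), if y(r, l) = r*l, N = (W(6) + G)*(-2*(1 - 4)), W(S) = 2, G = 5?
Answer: -23424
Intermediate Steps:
N = 42 (N = (2 + 5)*(-2*(1 - 4)) = 7*(-2*(-3)) = 7*6 = 42)
y(r, l) = l*r
76 + C(10)*y(N + 5, -5) = 76 + 10**2*(-5*(42 + 5)) = 76 + 100*(-5*47) = 76 + 100*(-235) = 76 - 23500 = -23424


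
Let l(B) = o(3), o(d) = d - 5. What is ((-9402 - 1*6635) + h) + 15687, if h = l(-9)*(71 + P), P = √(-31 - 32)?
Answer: -492 - 6*I*√7 ≈ -492.0 - 15.875*I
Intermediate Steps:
P = 3*I*√7 (P = √(-63) = 3*I*√7 ≈ 7.9373*I)
o(d) = -5 + d
l(B) = -2 (l(B) = -5 + 3 = -2)
h = -142 - 6*I*√7 (h = -2*(71 + 3*I*√7) = -142 - 6*I*√7 ≈ -142.0 - 15.875*I)
((-9402 - 1*6635) + h) + 15687 = ((-9402 - 1*6635) + (-142 - 6*I*√7)) + 15687 = ((-9402 - 6635) + (-142 - 6*I*√7)) + 15687 = (-16037 + (-142 - 6*I*√7)) + 15687 = (-16179 - 6*I*√7) + 15687 = -492 - 6*I*√7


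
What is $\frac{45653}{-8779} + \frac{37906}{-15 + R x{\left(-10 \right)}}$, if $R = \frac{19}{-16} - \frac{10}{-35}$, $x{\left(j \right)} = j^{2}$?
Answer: $- \frac{9452197757}{25854155} \approx -365.6$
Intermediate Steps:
$R = - \frac{101}{112}$ ($R = 19 \left(- \frac{1}{16}\right) - - \frac{2}{7} = - \frac{19}{16} + \frac{2}{7} = - \frac{101}{112} \approx -0.90179$)
$\frac{45653}{-8779} + \frac{37906}{-15 + R x{\left(-10 \right)}} = \frac{45653}{-8779} + \frac{37906}{-15 - \frac{101 \left(-10\right)^{2}}{112}} = 45653 \left(- \frac{1}{8779}\right) + \frac{37906}{-15 - \frac{2525}{28}} = - \frac{45653}{8779} + \frac{37906}{-15 - \frac{2525}{28}} = - \frac{45653}{8779} + \frac{37906}{- \frac{2945}{28}} = - \frac{45653}{8779} + 37906 \left(- \frac{28}{2945}\right) = - \frac{45653}{8779} - \frac{1061368}{2945} = - \frac{9452197757}{25854155}$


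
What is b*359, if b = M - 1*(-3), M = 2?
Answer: 1795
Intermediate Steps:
b = 5 (b = 2 - 1*(-3) = 2 + 3 = 5)
b*359 = 5*359 = 1795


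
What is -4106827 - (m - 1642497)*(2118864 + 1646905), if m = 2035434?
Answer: -1479714080380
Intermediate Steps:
-4106827 - (m - 1642497)*(2118864 + 1646905) = -4106827 - (2035434 - 1642497)*(2118864 + 1646905) = -4106827 - 392937*3765769 = -4106827 - 1*1479709973553 = -4106827 - 1479709973553 = -1479714080380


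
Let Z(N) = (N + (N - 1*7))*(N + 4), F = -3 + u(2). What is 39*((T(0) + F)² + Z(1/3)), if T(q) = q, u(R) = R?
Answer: -3094/3 ≈ -1031.3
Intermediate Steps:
F = -1 (F = -3 + 2 = -1)
Z(N) = (-7 + 2*N)*(4 + N) (Z(N) = (N + (N - 7))*(4 + N) = (N + (-7 + N))*(4 + N) = (-7 + 2*N)*(4 + N))
39*((T(0) + F)² + Z(1/3)) = 39*((0 - 1)² + (-28 + 1/3 + 2*(1/3)²)) = 39*((-1)² + (-28 + ⅓ + 2*(⅓)²)) = 39*(1 + (-28 + ⅓ + 2*(⅑))) = 39*(1 + (-28 + ⅓ + 2/9)) = 39*(1 - 247/9) = 39*(-238/9) = -3094/3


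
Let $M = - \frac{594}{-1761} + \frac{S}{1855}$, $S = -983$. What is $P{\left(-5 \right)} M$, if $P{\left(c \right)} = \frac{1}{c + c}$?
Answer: $\frac{209731}{10888850} \approx 0.019261$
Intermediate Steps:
$P{\left(c \right)} = \frac{1}{2 c}$
$M = - \frac{209731}{1088885}$ ($M = - \frac{594}{-1761} - \frac{983}{1855} = \left(-594\right) \left(- \frac{1}{1761}\right) - \frac{983}{1855} = \frac{198}{587} - \frac{983}{1855} = - \frac{209731}{1088885} \approx -0.19261$)
$P{\left(-5 \right)} M = \frac{1}{2 \left(-5\right)} \left(- \frac{209731}{1088885}\right) = \frac{1}{2} \left(- \frac{1}{5}\right) \left(- \frac{209731}{1088885}\right) = \left(- \frac{1}{10}\right) \left(- \frac{209731}{1088885}\right) = \frac{209731}{10888850}$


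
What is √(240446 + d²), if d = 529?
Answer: √520287 ≈ 721.31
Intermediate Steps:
√(240446 + d²) = √(240446 + 529²) = √(240446 + 279841) = √520287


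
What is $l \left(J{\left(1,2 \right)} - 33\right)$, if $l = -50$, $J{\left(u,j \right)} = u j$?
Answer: $1550$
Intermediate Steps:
$J{\left(u,j \right)} = j u$
$l \left(J{\left(1,2 \right)} - 33\right) = - 50 \left(2 \cdot 1 - 33\right) = - 50 \left(2 - 33\right) = \left(-50\right) \left(-31\right) = 1550$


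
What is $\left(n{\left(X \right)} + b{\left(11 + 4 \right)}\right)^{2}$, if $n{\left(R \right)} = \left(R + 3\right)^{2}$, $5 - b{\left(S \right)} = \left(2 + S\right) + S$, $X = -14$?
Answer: $8836$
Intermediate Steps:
$b{\left(S \right)} = 3 - 2 S$ ($b{\left(S \right)} = 5 - \left(\left(2 + S\right) + S\right) = 5 - \left(2 + 2 S\right) = 3 - 2 S$)
$n{\left(R \right)} = \left(3 + R\right)^{2}$
$\left(n{\left(X \right)} + b{\left(11 + 4 \right)}\right)^{2} = \left(\left(3 - 14\right)^{2} + \left(3 - 2 \left(11 + 4\right)\right)\right)^{2} = \left(\left(-11\right)^{2} + \left(3 - 30\right)\right)^{2} = \left(121 + \left(3 - 30\right)\right)^{2} = \left(121 - 27\right)^{2} = 94^{2} = 8836$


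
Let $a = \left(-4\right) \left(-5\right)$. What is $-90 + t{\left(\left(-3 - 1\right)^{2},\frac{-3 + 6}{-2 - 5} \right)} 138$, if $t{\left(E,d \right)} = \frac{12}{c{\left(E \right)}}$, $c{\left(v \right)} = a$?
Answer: $- \frac{36}{5} \approx -7.2$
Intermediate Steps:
$a = 20$
$c{\left(v \right)} = 20$
$t{\left(E,d \right)} = \frac{3}{5}$ ($t{\left(E,d \right)} = \frac{12}{20} = 12 \cdot \frac{1}{20} = \frac{3}{5}$)
$-90 + t{\left(\left(-3 - 1\right)^{2},\frac{-3 + 6}{-2 - 5} \right)} 138 = -90 + \frac{3}{5} \cdot 138 = -90 + \frac{414}{5} = - \frac{36}{5}$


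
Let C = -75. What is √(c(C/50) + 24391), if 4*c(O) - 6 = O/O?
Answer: √97571/2 ≈ 156.18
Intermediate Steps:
c(O) = 7/4 (c(O) = 3/2 + (O/O)/4 = 3/2 + (¼)*1 = 3/2 + ¼ = 7/4)
√(c(C/50) + 24391) = √(7/4 + 24391) = √(97571/4) = √97571/2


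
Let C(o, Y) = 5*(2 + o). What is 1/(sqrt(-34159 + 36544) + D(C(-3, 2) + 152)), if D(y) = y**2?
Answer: 2401/51882944 - sqrt(265)/155648832 ≈ 4.6173e-5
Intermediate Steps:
C(o, Y) = 10 + 5*o
1/(sqrt(-34159 + 36544) + D(C(-3, 2) + 152)) = 1/(sqrt(-34159 + 36544) + ((10 + 5*(-3)) + 152)**2) = 1/(sqrt(2385) + ((10 - 15) + 152)**2) = 1/(3*sqrt(265) + (-5 + 152)**2) = 1/(3*sqrt(265) + 147**2) = 1/(3*sqrt(265) + 21609) = 1/(21609 + 3*sqrt(265))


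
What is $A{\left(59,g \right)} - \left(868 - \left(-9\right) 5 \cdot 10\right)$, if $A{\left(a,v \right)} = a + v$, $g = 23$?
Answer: $-1236$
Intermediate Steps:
$A{\left(59,g \right)} - \left(868 - \left(-9\right) 5 \cdot 10\right) = \left(59 + 23\right) - \left(868 - \left(-9\right) 5 \cdot 10\right) = 82 - 1318 = -1236$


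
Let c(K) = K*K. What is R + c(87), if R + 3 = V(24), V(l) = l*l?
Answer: 8142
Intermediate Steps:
c(K) = K²
V(l) = l²
R = 573 (R = -3 + 24² = -3 + 576 = 573)
R + c(87) = 573 + 87² = 573 + 7569 = 8142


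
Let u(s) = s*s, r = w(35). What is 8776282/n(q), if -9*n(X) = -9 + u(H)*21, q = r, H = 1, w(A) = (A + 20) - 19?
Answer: -13164423/2 ≈ -6.5822e+6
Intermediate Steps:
w(A) = 1 + A (w(A) = (20 + A) - 19 = 1 + A)
r = 36 (r = 1 + 35 = 36)
q = 36
u(s) = s²
n(X) = -4/3 (n(X) = -(-9 + 1²*21)/9 = -(-9 + 1*21)/9 = -(-9 + 21)/9 = -⅑*12 = -4/3)
8776282/n(q) = 8776282/(-4/3) = 8776282*(-¾) = -13164423/2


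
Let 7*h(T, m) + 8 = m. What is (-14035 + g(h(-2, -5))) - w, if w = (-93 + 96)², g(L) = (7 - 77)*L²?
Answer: -99998/7 ≈ -14285.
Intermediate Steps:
h(T, m) = -8/7 + m/7
g(L) = -70*L²
w = 9 (w = 3² = 9)
(-14035 + g(h(-2, -5))) - w = (-14035 - 70*(-8/7 + (⅐)*(-5))²) - 1*9 = (-14035 - 70*(-8/7 - 5/7)²) - 9 = (-14035 - 70*(-13/7)²) - 9 = (-14035 - 70*169/49) - 9 = (-14035 - 1690/7) - 9 = -99935/7 - 9 = -99998/7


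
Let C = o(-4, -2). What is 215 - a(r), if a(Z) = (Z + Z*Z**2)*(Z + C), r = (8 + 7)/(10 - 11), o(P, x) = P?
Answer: -64195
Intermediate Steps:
r = -15 (r = 15/(-1) = 15*(-1) = -15)
C = -4
a(Z) = (-4 + Z)*(Z + Z**3) (a(Z) = (Z + Z*Z**2)*(Z - 4) = (Z + Z**3)*(-4 + Z) = (-4 + Z)*(Z + Z**3))
215 - a(r) = 215 - (-15)*(-4 - 15 + (-15)**3 - 4*(-15)**2) = 215 - (-15)*(-4 - 15 - 3375 - 4*225) = 215 - (-15)*(-4 - 15 - 3375 - 900) = 215 - (-15)*(-4294) = 215 - 1*64410 = 215 - 64410 = -64195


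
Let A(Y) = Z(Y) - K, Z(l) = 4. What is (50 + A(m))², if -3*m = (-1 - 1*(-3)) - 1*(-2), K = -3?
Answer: 3249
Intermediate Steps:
m = -4/3 (m = -((-1 - 1*(-3)) - 1*(-2))/3 = -((-1 + 3) + 2)/3 = -(2 + 2)/3 = -⅓*4 = -4/3 ≈ -1.3333)
A(Y) = 7 (A(Y) = 4 - 1*(-3) = 4 + 3 = 7)
(50 + A(m))² = (50 + 7)² = 57² = 3249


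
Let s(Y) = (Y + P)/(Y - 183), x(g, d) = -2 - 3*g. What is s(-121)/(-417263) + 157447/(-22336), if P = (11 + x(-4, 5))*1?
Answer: -1248239483259/177079740992 ≈ -7.0490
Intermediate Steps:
P = 21 (P = (11 + (-2 - 3*(-4)))*1 = (11 + (-2 + 12))*1 = (11 + 10)*1 = 21*1 = 21)
s(Y) = (21 + Y)/(-183 + Y) (s(Y) = (Y + 21)/(Y - 183) = (21 + Y)/(-183 + Y))
s(-121)/(-417263) + 157447/(-22336) = ((21 - 121)/(-183 - 121))/(-417263) + 157447/(-22336) = (-100/(-304))*(-1/417263) + 157447*(-1/22336) = -1/304*(-100)*(-1/417263) - 157447/22336 = (25/76)*(-1/417263) - 157447/22336 = -25/31711988 - 157447/22336 = -1248239483259/177079740992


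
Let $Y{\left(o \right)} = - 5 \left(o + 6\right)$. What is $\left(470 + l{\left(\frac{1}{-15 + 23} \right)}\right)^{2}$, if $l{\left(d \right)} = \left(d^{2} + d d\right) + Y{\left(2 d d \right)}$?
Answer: $\frac{12383361}{64} \approx 1.9349 \cdot 10^{5}$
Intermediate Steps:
$Y{\left(o \right)} = -30 - 5 o$ ($Y{\left(o \right)} = - 5 \left(6 + o\right) = -30 - 5 o$)
$l{\left(d \right)} = -30 - 8 d^{2}$ ($l{\left(d \right)} = \left(d^{2} + d d\right) - \left(30 + 5 \cdot 2 d d\right) = \left(d^{2} + d^{2}\right) - \left(30 + 5 \cdot 2 d^{2}\right) = 2 d^{2} - \left(30 + 10 d^{2}\right) = -30 - 8 d^{2}$)
$\left(470 + l{\left(\frac{1}{-15 + 23} \right)}\right)^{2} = \left(470 - \left(30 + 8 \left(\frac{1}{-15 + 23}\right)^{2}\right)\right)^{2} = \left(470 - \left(30 + 8 \left(\frac{1}{8}\right)^{2}\right)\right)^{2} = \left(470 - \left(30 + \frac{8}{64}\right)\right)^{2} = \left(470 - \frac{241}{8}\right)^{2} = \left(\frac{3519}{8}\right)^{2} = \frac{12383361}{64}$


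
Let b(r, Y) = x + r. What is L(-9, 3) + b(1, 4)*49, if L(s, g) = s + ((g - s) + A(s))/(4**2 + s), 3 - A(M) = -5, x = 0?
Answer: 300/7 ≈ 42.857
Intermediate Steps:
b(r, Y) = r (b(r, Y) = 0 + r = r)
A(M) = 8 (A(M) = 3 - 1*(-5) = 3 + 5 = 8)
L(s, g) = s + (8 + g - s)/(16 + s) (L(s, g) = s + ((g - s) + 8)/(4**2 + s) = s + (8 + g - s)/(16 + s))
L(-9, 3) + b(1, 4)*49 = (8 + 3 + (-9)**2 + 15*(-9))/(16 - 9) + 1*49 = (8 + 3 + 81 - 135)/7 + 49 = (1/7)*(-43) + 49 = -43/7 + 49 = 300/7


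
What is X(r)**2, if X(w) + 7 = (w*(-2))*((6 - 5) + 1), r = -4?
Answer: 81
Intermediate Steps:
X(w) = -7 - 4*w (X(w) = -7 + (w*(-2))*((6 - 5) + 1) = -7 + (-2*w)*(1 + 1) = -7 - 2*w*2 = -7 - 4*w)
X(r)**2 = (-7 - 4*(-4))**2 = (-7 + 16)**2 = 9**2 = 81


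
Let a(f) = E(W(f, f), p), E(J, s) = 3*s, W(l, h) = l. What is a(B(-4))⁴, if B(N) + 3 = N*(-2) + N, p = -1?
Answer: 81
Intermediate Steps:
B(N) = -3 - N (B(N) = -3 + (N*(-2) + N) = -3 + (-2*N + N) = -3 - N)
a(f) = -3 (a(f) = 3*(-1) = -3)
a(B(-4))⁴ = (-3)⁴ = 81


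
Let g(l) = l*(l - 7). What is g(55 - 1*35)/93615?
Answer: 52/18723 ≈ 0.0027773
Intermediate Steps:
g(l) = l*(-7 + l)
g(55 - 1*35)/93615 = ((55 - 1*35)*(-7 + (55 - 1*35)))/93615 = ((55 - 35)*(-7 + (55 - 35)))*(1/93615) = (20*(-7 + 20))*(1/93615) = (20*13)*(1/93615) = 260*(1/93615) = 52/18723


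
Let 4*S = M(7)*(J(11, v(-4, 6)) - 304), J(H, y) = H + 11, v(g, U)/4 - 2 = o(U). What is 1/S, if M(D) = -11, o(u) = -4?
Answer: 2/1551 ≈ 0.0012895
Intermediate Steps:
v(g, U) = -8 (v(g, U) = 8 + 4*(-4) = 8 - 16 = -8)
J(H, y) = 11 + H
S = 1551/2 (S = (-11*((11 + 11) - 304))/4 = (-11*(22 - 304))/4 = (-11*(-282))/4 = (¼)*3102 = 1551/2 ≈ 775.50)
1/S = 1/(1551/2) = 2/1551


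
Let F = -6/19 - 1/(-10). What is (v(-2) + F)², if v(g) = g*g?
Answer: 516961/36100 ≈ 14.320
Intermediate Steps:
v(g) = g²
F = -41/190 (F = -6*1/19 - 1*(-⅒) = -6/19 + ⅒ = -41/190 ≈ -0.21579)
(v(-2) + F)² = ((-2)² - 41/190)² = (4 - 41/190)² = (719/190)² = 516961/36100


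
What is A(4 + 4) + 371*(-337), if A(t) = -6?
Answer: -125033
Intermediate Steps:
A(4 + 4) + 371*(-337) = -6 + 371*(-337) = -6 - 125027 = -125033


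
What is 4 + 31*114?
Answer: 3538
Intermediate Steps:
4 + 31*114 = 4 + 3534 = 3538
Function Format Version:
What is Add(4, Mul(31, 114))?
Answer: 3538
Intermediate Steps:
Add(4, Mul(31, 114)) = Add(4, 3534) = 3538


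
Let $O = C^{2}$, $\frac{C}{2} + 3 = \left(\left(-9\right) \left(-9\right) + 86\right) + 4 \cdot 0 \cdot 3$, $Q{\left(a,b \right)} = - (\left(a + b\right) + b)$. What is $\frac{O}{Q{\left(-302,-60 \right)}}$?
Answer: $\frac{53792}{211} \approx 254.94$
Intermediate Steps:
$Q{\left(a,b \right)} = - a - 2 b$ ($Q{\left(a,b \right)} = - (a + 2 b) = - a - 2 b$)
$C = 328$ ($C = -6 + 2 \left(\left(\left(-9\right) \left(-9\right) + 86\right) + 4 \cdot 0 \cdot 3\right) = -6 + 2 \left(\left(81 + 86\right) + 0 \cdot 3\right) = -6 + 2 \left(167 + 0\right) = -6 + 2 \cdot 167 = -6 + 334 = 328$)
$O = 107584$ ($O = 328^{2} = 107584$)
$\frac{O}{Q{\left(-302,-60 \right)}} = \frac{107584}{\left(-1\right) \left(-302\right) - -120} = \frac{107584}{302 + 120} = \frac{107584}{422} = 107584 \cdot \frac{1}{422} = \frac{53792}{211}$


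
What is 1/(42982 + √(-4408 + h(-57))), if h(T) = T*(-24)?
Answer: 21491/923727682 - I*√190/461863841 ≈ 2.3266e-5 - 2.9844e-8*I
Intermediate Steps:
h(T) = -24*T
1/(42982 + √(-4408 + h(-57))) = 1/(42982 + √(-4408 - 24*(-57))) = 1/(42982 + √(-4408 + 1368)) = 1/(42982 + √(-3040)) = 1/(42982 + 4*I*√190)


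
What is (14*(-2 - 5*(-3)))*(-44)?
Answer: -8008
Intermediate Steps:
(14*(-2 - 5*(-3)))*(-44) = (14*(-2 + 15))*(-44) = (14*13)*(-44) = 182*(-44) = -8008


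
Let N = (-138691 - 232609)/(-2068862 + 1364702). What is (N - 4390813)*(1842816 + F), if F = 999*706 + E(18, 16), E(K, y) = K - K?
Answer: -65652786960530215/5868 ≈ -1.1188e+13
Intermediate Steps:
E(K, y) = 0
N = 18565/35208 (N = -371300/(-704160) = -371300*(-1/704160) = 18565/35208 ≈ 0.52730)
F = 705294 (F = 999*706 + 0 = 705294 + 0 = 705294)
(N - 4390813)*(1842816 + F) = (18565/35208 - 4390813)*(1842816 + 705294) = -154591725539/35208*2548110 = -65652786960530215/5868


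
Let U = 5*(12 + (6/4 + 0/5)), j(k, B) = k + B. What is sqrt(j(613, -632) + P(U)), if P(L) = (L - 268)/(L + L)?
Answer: I*sqrt(165930)/90 ≈ 4.5261*I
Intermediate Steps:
j(k, B) = B + k
U = 135/2 (U = 5*(12 + (6*(1/4) + 0*(1/5))) = 5*(12 + (3/2 + 0)) = 5*(12 + 3/2) = 5*(27/2) = 135/2 ≈ 67.500)
P(L) = (-268 + L)/(2*L) (P(L) = (-268 + L)/((2*L)) = (-268 + L)*(1/(2*L)) = (-268 + L)/(2*L))
sqrt(j(613, -632) + P(U)) = sqrt((-632 + 613) + (-268 + 135/2)/(2*(135/2))) = sqrt(-19 + (1/2)*(2/135)*(-401/2)) = sqrt(-19 - 401/270) = sqrt(-5531/270) = I*sqrt(165930)/90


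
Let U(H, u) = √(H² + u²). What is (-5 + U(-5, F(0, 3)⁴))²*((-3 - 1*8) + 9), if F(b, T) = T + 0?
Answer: -13222 + 20*√6586 ≈ -11599.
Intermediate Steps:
F(b, T) = T
(-5 + U(-5, F(0, 3)⁴))²*((-3 - 1*8) + 9) = (-5 + √((-5)² + (3⁴)²))²*((-3 - 1*8) + 9) = (-5 + √(25 + 81²))²*((-3 - 8) + 9) = (-5 + √(25 + 6561))²*(-11 + 9) = (-5 + √6586)²*(-2) = -2*(-5 + √6586)²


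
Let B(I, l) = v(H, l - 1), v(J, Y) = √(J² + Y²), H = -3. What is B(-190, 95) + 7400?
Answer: 7400 + √8845 ≈ 7494.0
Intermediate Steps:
B(I, l) = √(9 + (-1 + l)²) (B(I, l) = √((-3)² + (l - 1)²) = √(9 + (-1 + l)²))
B(-190, 95) + 7400 = √(9 + (-1 + 95)²) + 7400 = √(9 + 94²) + 7400 = √(9 + 8836) + 7400 = √8845 + 7400 = 7400 + √8845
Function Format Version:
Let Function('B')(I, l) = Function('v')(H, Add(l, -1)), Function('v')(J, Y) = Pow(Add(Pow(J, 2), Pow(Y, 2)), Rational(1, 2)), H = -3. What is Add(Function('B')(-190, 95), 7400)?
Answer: Add(7400, Pow(8845, Rational(1, 2))) ≈ 7494.0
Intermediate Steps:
Function('B')(I, l) = Pow(Add(9, Pow(Add(-1, l), 2)), Rational(1, 2)) (Function('B')(I, l) = Pow(Add(Pow(-3, 2), Pow(Add(l, -1), 2)), Rational(1, 2)) = Pow(Add(9, Pow(Add(-1, l), 2)), Rational(1, 2)))
Add(Function('B')(-190, 95), 7400) = Add(Pow(Add(9, Pow(Add(-1, 95), 2)), Rational(1, 2)), 7400) = Add(Pow(Add(9, Pow(94, 2)), Rational(1, 2)), 7400) = Add(Pow(Add(9, 8836), Rational(1, 2)), 7400) = Add(Pow(8845, Rational(1, 2)), 7400) = Add(7400, Pow(8845, Rational(1, 2)))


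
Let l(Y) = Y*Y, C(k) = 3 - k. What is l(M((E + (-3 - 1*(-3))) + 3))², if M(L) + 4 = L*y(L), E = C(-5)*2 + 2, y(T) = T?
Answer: 36469158961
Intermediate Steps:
E = 18 (E = (3 - 1*(-5))*2 + 2 = (3 + 5)*2 + 2 = 8*2 + 2 = 16 + 2 = 18)
M(L) = -4 + L² (M(L) = -4 + L*L = -4 + L²)
l(Y) = Y²
l(M((E + (-3 - 1*(-3))) + 3))² = ((-4 + ((18 + (-3 - 1*(-3))) + 3)²)²)² = ((-4 + ((18 + (-3 + 3)) + 3)²)²)² = ((-4 + ((18 + 0) + 3)²)²)² = ((-4 + (18 + 3)²)²)² = ((-4 + 21²)²)² = ((-4 + 441)²)² = (437²)² = 190969² = 36469158961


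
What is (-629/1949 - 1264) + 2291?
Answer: 2000994/1949 ≈ 1026.7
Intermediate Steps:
(-629/1949 - 1264) + 2291 = -2464165/1949 + 2291 = 2000994/1949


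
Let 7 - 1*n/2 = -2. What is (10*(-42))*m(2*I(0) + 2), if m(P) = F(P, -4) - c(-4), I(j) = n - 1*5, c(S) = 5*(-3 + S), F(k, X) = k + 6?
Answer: -28980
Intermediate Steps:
n = 18 (n = 14 - 2*(-2) = 14 + 4 = 18)
F(k, X) = 6 + k
c(S) = -15 + 5*S
I(j) = 13 (I(j) = 18 - 1*5 = 18 - 5 = 13)
m(P) = 41 + P (m(P) = (6 + P) - (-15 + 5*(-4)) = (6 + P) - (-15 - 20) = (6 + P) - 1*(-35) = (6 + P) + 35 = 41 + P)
(10*(-42))*m(2*I(0) + 2) = (10*(-42))*(41 + (2*13 + 2)) = -420*(41 + (26 + 2)) = -420*(41 + 28) = -420*69 = -28980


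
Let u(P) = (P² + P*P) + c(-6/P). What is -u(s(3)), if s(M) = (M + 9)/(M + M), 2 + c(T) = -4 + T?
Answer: 1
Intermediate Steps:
c(T) = -6 + T (c(T) = -2 + (-4 + T) = -6 + T)
s(M) = (9 + M)/(2*M) (s(M) = (9 + M)/((2*M)) = (9 + M)*(1/(2*M)) = (9 + M)/(2*M))
u(P) = -6 - 6/P + 2*P² (u(P) = (P² + P*P) + (-6 - 6/P) = (P² + P²) + (-6 - 6/P) = 2*P² + (-6 - 6/P) = -6 - 6/P + 2*P²)
-u(s(3)) = -(-6 - 6*6/(9 + 3) + 2*((½)*(9 + 3)/3)²) = -(-6 - 6/((½)*(⅓)*12) + 2*((½)*(⅓)*12)²) = -(-6 - 6/2 + 2*2²) = -(-6 - 6*½ + 2*4) = -(-6 - 3 + 8) = -1*(-1) = 1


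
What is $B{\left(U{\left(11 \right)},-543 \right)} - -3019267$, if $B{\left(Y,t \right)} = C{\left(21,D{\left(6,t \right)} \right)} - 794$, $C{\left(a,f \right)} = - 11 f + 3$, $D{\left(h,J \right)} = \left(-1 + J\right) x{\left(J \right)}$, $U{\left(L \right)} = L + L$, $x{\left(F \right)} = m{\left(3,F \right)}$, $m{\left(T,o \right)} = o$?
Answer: $-230836$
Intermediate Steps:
$x{\left(F \right)} = F$
$U{\left(L \right)} = 2 L$
$D{\left(h,J \right)} = J \left(-1 + J\right)$ ($D{\left(h,J \right)} = \left(-1 + J\right) J = J \left(-1 + J\right)$)
$C{\left(a,f \right)} = 3 - 11 f$
$B{\left(Y,t \right)} = -791 - 11 t \left(-1 + t\right)$ ($B{\left(Y,t \right)} = \left(3 - 11 t \left(-1 + t\right)\right) - 794 = -791 - 11 t \left(-1 + t\right)$)
$B{\left(U{\left(11 \right)},-543 \right)} - -3019267 = \left(-791 - - 5973 \left(-1 - 543\right)\right) - -3019267 = \left(-791 - \left(-5973\right) \left(-544\right)\right) + 3019267 = \left(-791 - 3249312\right) + 3019267 = -3250103 + 3019267 = -230836$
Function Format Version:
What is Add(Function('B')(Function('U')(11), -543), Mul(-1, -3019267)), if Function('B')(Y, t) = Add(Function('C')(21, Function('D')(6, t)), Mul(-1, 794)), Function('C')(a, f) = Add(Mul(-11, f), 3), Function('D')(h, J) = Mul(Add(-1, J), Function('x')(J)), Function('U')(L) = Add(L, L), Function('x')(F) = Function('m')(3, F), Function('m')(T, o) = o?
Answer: -230836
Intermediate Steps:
Function('x')(F) = F
Function('U')(L) = Mul(2, L)
Function('D')(h, J) = Mul(J, Add(-1, J)) (Function('D')(h, J) = Mul(Add(-1, J), J) = Mul(J, Add(-1, J)))
Function('C')(a, f) = Add(3, Mul(-11, f))
Function('B')(Y, t) = Add(-791, Mul(-11, t, Add(-1, t))) (Function('B')(Y, t) = Add(Add(3, Mul(-11, Mul(t, Add(-1, t)))), Mul(-1, 794)) = Add(Add(3, Mul(-11, t, Add(-1, t))), -794) = Add(-791, Mul(-11, t, Add(-1, t))))
Add(Function('B')(Function('U')(11), -543), Mul(-1, -3019267)) = Add(Add(-791, Mul(-11, -543, Add(-1, -543))), Mul(-1, -3019267)) = Add(Add(-791, Mul(-11, -543, -544)), 3019267) = Add(Add(-791, -3249312), 3019267) = Add(-3250103, 3019267) = -230836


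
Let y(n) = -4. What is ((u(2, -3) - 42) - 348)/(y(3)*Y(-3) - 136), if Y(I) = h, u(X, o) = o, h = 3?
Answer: 393/148 ≈ 2.6554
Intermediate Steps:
Y(I) = 3
((u(2, -3) - 42) - 348)/(y(3)*Y(-3) - 136) = ((-3 - 42) - 348)/(-4*3 - 136) = (-45 - 348)/(-12 - 136) = -393/(-148) = -393*(-1/148) = 393/148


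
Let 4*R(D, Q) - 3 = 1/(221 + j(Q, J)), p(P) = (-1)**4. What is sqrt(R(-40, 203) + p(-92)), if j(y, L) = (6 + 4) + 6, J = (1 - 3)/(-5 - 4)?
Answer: sqrt(98355)/237 ≈ 1.3233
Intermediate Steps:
J = 2/9 (J = -2/(-9) = -2*(-1/9) = 2/9 ≈ 0.22222)
j(y, L) = 16 (j(y, L) = 10 + 6 = 16)
p(P) = 1
R(D, Q) = 178/237 (R(D, Q) = 3/4 + 1/(4*(221 + 16)) = 3/4 + (1/4)/237 = 3/4 + (1/4)*(1/237) = 3/4 + 1/948 = 178/237)
sqrt(R(-40, 203) + p(-92)) = sqrt(178/237 + 1) = sqrt(415/237) = sqrt(98355)/237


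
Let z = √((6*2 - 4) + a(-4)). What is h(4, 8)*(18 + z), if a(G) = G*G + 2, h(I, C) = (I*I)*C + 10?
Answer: 2484 + 138*√26 ≈ 3187.7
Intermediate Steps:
h(I, C) = 10 + C*I² (h(I, C) = I²*C + 10 = C*I² + 10 = 10 + C*I²)
a(G) = 2 + G² (a(G) = G² + 2 = 2 + G²)
z = √26 (z = √((6*2 - 4) + (2 + (-4)²)) = √((12 - 4) + (2 + 16)) = √(8 + 18) = √26 ≈ 5.0990)
h(4, 8)*(18 + z) = (10 + 8*4²)*(18 + √26) = (10 + 8*16)*(18 + √26) = (10 + 128)*(18 + √26) = 138*(18 + √26) = 2484 + 138*√26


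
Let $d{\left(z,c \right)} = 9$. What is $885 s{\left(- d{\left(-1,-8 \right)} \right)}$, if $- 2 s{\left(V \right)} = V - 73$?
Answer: $36285$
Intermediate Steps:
$s{\left(V \right)} = \frac{73}{2} - \frac{V}{2}$ ($s{\left(V \right)} = - \frac{V - 73}{2} = - \frac{-73 + V}{2} = \frac{73}{2} - \frac{V}{2}$)
$885 s{\left(- d{\left(-1,-8 \right)} \right)} = 885 \left(\frac{73}{2} - \frac{\left(-1\right) 9}{2}\right) = 885 \left(\frac{73}{2} - - \frac{9}{2}\right) = 885 \left(\frac{73}{2} + \frac{9}{2}\right) = 885 \cdot 41 = 36285$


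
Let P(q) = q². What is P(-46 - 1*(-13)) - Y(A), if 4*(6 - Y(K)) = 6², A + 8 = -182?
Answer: 1092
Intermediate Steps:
A = -190 (A = -8 - 182 = -190)
Y(K) = -3 (Y(K) = 6 - ¼*6² = 6 - ¼*36 = 6 - 9 = -3)
P(-46 - 1*(-13)) - Y(A) = (-46 - 1*(-13))² - 1*(-3) = (-46 + 13)² + 3 = (-33)² + 3 = 1089 + 3 = 1092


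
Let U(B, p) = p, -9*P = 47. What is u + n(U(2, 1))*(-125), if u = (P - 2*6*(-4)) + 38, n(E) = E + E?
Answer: -1523/9 ≈ -169.22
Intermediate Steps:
P = -47/9 (P = -1/9*47 = -47/9 ≈ -5.2222)
n(E) = 2*E
u = 727/9 (u = (-47/9 - 2*6*(-4)) + 38 = (-47/9 - 12*(-4)) + 38 = (-47/9 + 48) + 38 = 385/9 + 38 = 727/9 ≈ 80.778)
u + n(U(2, 1))*(-125) = 727/9 + (2*1)*(-125) = 727/9 + 2*(-125) = 727/9 - 250 = -1523/9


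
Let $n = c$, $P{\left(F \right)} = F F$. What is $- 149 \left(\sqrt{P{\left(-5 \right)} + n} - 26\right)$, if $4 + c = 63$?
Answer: $3874 - 298 \sqrt{21} \approx 2508.4$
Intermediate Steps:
$c = 59$ ($c = -4 + 63 = 59$)
$P{\left(F \right)} = F^{2}$
$n = 59$
$- 149 \left(\sqrt{P{\left(-5 \right)} + n} - 26\right) = - 149 \left(\sqrt{\left(-5\right)^{2} + 59} - 26\right) = - 149 \left(\sqrt{25 + 59} - 26\right) = - 149 \left(\sqrt{84} - 26\right) = - 149 \left(2 \sqrt{21} - 26\right) = - 149 \left(-26 + 2 \sqrt{21}\right) = 3874 - 298 \sqrt{21}$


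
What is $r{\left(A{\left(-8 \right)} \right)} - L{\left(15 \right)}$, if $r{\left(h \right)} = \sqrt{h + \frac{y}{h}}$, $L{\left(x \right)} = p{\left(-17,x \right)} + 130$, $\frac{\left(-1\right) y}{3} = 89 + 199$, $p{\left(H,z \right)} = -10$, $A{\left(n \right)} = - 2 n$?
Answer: $-120 + i \sqrt{38} \approx -120.0 + 6.1644 i$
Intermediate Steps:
$y = -864$ ($y = - 3 \left(89 + 199\right) = \left(-3\right) 288 = -864$)
$L{\left(x \right)} = 120$ ($L{\left(x \right)} = -10 + 130 = 120$)
$r{\left(h \right)} = \sqrt{h - \frac{864}{h}}$
$r{\left(A{\left(-8 \right)} \right)} - L{\left(15 \right)} = \sqrt{\left(-2\right) \left(-8\right) - \frac{864}{\left(-2\right) \left(-8\right)}} - 120 = \sqrt{16 - \frac{864}{16}} - 120 = \sqrt{16 - 54} - 120 = \sqrt{-38} - 120 = i \sqrt{38} - 120 = -120 + i \sqrt{38}$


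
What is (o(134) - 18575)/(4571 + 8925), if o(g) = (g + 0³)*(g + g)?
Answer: 17337/13496 ≈ 1.2846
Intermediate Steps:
o(g) = 2*g² (o(g) = (g + 0)*(2*g) = g*(2*g) = 2*g²)
(o(134) - 18575)/(4571 + 8925) = (2*134² - 18575)/(4571 + 8925) = (2*17956 - 18575)/13496 = (35912 - 18575)*(1/13496) = 17337*(1/13496) = 17337/13496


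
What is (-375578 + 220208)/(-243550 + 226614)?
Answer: 77685/8468 ≈ 9.1740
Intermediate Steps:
(-375578 + 220208)/(-243550 + 226614) = -155370/(-16936) = -155370*(-1/16936) = 77685/8468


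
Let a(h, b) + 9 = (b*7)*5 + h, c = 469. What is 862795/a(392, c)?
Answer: 862795/16798 ≈ 51.363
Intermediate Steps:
a(h, b) = -9 + h + 35*b (a(h, b) = -9 + ((b*7)*5 + h) = -9 + ((7*b)*5 + h) = -9 + (35*b + h) = -9 + (h + 35*b) = -9 + h + 35*b)
862795/a(392, c) = 862795/(-9 + 392 + 35*469) = 862795/(-9 + 392 + 16415) = 862795/16798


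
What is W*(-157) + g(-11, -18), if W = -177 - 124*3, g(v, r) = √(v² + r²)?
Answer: 86193 + √445 ≈ 86214.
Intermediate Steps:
g(v, r) = √(r² + v²)
W = -549 (W = -177 - 1*372 = -177 - 372 = -549)
W*(-157) + g(-11, -18) = -549*(-157) + √((-18)² + (-11)²) = 86193 + √(324 + 121) = 86193 + √445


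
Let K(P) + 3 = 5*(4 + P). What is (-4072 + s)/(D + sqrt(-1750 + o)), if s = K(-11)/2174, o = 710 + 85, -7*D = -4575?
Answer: -28350342615/4560491108 + 216887867*I*sqrt(955)/22802455540 ≈ -6.2165 + 0.29394*I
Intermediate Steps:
D = 4575/7 (D = -1/7*(-4575) = 4575/7 ≈ 653.57)
K(P) = 17 + 5*P (K(P) = -3 + 5*(4 + P) = -3 + (20 + 5*P) = 17 + 5*P)
o = 795
s = -19/1087 (s = (17 + 5*(-11))/2174 = (17 - 55)*(1/2174) = -38*1/2174 = -19/1087 ≈ -0.017479)
(-4072 + s)/(D + sqrt(-1750 + o)) = (-4072 - 19/1087)/(4575/7 + sqrt(-1750 + 795)) = -4426283/(1087*(4575/7 + sqrt(-955))) = -4426283/(1087*(4575/7 + I*sqrt(955)))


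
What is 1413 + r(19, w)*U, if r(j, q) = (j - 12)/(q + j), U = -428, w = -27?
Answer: 3575/2 ≈ 1787.5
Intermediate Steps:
r(j, q) = (-12 + j)/(j + q)
1413 + r(19, w)*U = 1413 + ((-12 + 19)/(19 - 27))*(-428) = 1413 + (7/(-8))*(-428) = 1413 - ⅛*7*(-428) = 1413 - 7/8*(-428) = 1413 + 749/2 = 3575/2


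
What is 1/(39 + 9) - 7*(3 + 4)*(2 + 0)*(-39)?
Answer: 183457/48 ≈ 3822.0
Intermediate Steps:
1/(39 + 9) - 7*(3 + 4)*(2 + 0)*(-39) = 1/48 - 49*2*(-39) = 1/48 - 7*14*(-39) = 1/48 - 98*(-39) = 1/48 + 3822 = 183457/48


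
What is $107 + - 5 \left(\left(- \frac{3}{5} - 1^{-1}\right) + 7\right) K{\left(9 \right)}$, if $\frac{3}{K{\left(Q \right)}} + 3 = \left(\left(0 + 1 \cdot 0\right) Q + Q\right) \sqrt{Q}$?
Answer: $\frac{829}{8} \approx 103.63$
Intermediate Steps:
$K{\left(Q \right)} = \frac{3}{-3 + Q^{\frac{3}{2}}}$ ($K{\left(Q \right)} = \frac{3}{-3 + \left(\left(0 + 1 \cdot 0\right) Q + Q\right) \sqrt{Q}} = \frac{3}{-3 + \left(\left(0 + 0\right) Q + Q\right) \sqrt{Q}} = \frac{3}{-3 + \left(0 Q + Q\right) \sqrt{Q}} = \frac{3}{-3 + \left(0 + Q\right) \sqrt{Q}} = \frac{3}{-3 + Q \sqrt{Q}} = \frac{3}{-3 + Q^{\frac{3}{2}}}$)
$107 + - 5 \left(\left(- \frac{3}{5} - 1^{-1}\right) + 7\right) K{\left(9 \right)} = 107 + - 5 \left(\left(- \frac{3}{5} - 1^{-1}\right) + 7\right) \frac{3}{-3 + 9^{\frac{3}{2}}} = 107 + - 5 \left(\left(\left(-3\right) \frac{1}{5} - 1\right) + 7\right) \frac{3}{-3 + 27} = 107 + - 5 \left(\left(- \frac{3}{5} - 1\right) + 7\right) \frac{3}{24} = 107 + - 5 \left(- \frac{8}{5} + 7\right) 3 \cdot \frac{1}{24} = 107 + \left(-5\right) \frac{27}{5} \cdot \frac{1}{8} = 107 - \frac{27}{8} = \frac{829}{8}$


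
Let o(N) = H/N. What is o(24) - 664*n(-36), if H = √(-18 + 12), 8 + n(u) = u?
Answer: 29216 + I*√6/24 ≈ 29216.0 + 0.10206*I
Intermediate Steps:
n(u) = -8 + u
H = I*√6 (H = √(-6) = I*√6 ≈ 2.4495*I)
o(N) = I*√6/N (o(N) = (I*√6)/N = I*√6/N)
o(24) - 664*n(-36) = I*√6/24 - 664*(-8 - 36) = I*√6*(1/24) - 664*(-44) = I*√6/24 + 29216 = 29216 + I*√6/24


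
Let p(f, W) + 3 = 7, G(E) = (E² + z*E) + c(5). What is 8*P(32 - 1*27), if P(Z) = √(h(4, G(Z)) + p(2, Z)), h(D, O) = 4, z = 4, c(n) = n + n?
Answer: 16*√2 ≈ 22.627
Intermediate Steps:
c(n) = 2*n
G(E) = 10 + E² + 4*E (G(E) = (E² + 4*E) + 2*5 = (E² + 4*E) + 10 = 10 + E² + 4*E)
p(f, W) = 4 (p(f, W) = -3 + 7 = 4)
P(Z) = 2*√2 (P(Z) = √(4 + 4) = √8 = 2*√2)
8*P(32 - 1*27) = 8*(2*√2) = 16*√2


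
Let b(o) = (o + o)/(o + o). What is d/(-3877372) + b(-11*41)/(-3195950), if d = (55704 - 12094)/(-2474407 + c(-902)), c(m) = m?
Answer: -1182289803556/3834218690688926325 ≈ -3.0835e-7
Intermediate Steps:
b(o) = 1 (b(o) = (2*o)/((2*o)) = (2*o)*(1/(2*o)) = 1)
d = -43610/2475309 (d = (55704 - 12094)/(-2474407 - 902) = 43610/(-2475309) = 43610*(-1/2475309) = -43610/2475309 ≈ -0.017618)
d/(-3877372) + b(-11*41)/(-3195950) = -43610/2475309/(-3877372) + 1/(-3195950) = -43610/2475309*(-1/3877372) + 1*(-1/3195950) = 21805/4798846903974 - 1/3195950 = -1182289803556/3834218690688926325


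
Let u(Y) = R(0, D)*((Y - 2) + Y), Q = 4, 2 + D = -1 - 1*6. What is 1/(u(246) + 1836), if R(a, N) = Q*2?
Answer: 1/5756 ≈ 0.00017373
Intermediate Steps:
D = -9 (D = -2 + (-1 - 1*6) = -2 + (-1 - 6) = -2 - 7 = -9)
R(a, N) = 8 (R(a, N) = 4*2 = 8)
u(Y) = -16 + 16*Y (u(Y) = 8*((Y - 2) + Y) = 8*((-2 + Y) + Y) = 8*(-2 + 2*Y) = -16 + 16*Y)
1/(u(246) + 1836) = 1/((-16 + 16*246) + 1836) = 1/((-16 + 3936) + 1836) = 1/(3920 + 1836) = 1/5756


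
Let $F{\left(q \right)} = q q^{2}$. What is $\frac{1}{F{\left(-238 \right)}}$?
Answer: $- \frac{1}{13481272} \approx -7.4177 \cdot 10^{-8}$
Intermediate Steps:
$F{\left(q \right)} = q^{3}$
$\frac{1}{F{\left(-238 \right)}} = \frac{1}{\left(-238\right)^{3}} = \frac{1}{-13481272} = - \frac{1}{13481272}$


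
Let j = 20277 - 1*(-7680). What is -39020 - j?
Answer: -66977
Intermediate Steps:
j = 27957 (j = 20277 + 7680 = 27957)
-39020 - j = -39020 - 1*27957 = -39020 - 27957 = -66977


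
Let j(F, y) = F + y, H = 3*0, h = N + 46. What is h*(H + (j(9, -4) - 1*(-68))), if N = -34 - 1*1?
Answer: 803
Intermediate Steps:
N = -35 (N = -34 - 1 = -35)
h = 11 (h = -35 + 46 = 11)
H = 0
h*(H + (j(9, -4) - 1*(-68))) = 11*(0 + ((9 - 4) - 1*(-68))) = 11*(0 + (5 + 68)) = 11*(0 + 73) = 11*73 = 803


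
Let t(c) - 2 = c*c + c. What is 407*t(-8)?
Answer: 23606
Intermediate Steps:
t(c) = 2 + c + c² (t(c) = 2 + (c*c + c) = 2 + (c² + c) = 2 + (c + c²) = 2 + c + c²)
407*t(-8) = 407*(2 - 8 + (-8)²) = 407*(2 - 8 + 64) = 407*58 = 23606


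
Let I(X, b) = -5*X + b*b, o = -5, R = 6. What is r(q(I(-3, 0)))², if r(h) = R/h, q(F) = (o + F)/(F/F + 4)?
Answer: 9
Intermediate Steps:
I(X, b) = b² - 5*X (I(X, b) = -5*X + b² = b² - 5*X)
q(F) = -1 + F/5 (q(F) = (-5 + F)/(F/F + 4) = (-5 + F)/(1 + 4) = (-5 + F)/5 = (-5 + F)*(⅕) = -1 + F/5)
r(h) = 6/h
r(q(I(-3, 0)))² = (6/(-1 + (0² - 5*(-3))/5))² = (6/(-1 + (0 + 15)/5))² = (6/(-1 + (⅕)*15))² = (6/(-1 + 3))² = (6/2)² = (6*(½))² = 3² = 9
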